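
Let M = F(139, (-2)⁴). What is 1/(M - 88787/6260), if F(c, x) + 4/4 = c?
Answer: 6260/775093 ≈ 0.0080764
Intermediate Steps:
F(c, x) = -1 + c
M = 138 (M = -1 + 139 = 138)
1/(M - 88787/6260) = 1/(138 - 88787/6260) = 1/(775093/6260) = 6260/775093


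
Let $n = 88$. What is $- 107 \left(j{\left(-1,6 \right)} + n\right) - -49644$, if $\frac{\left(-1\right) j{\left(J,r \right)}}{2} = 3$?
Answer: $40870$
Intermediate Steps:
$j{\left(J,r \right)} = -6$ ($j{\left(J,r \right)} = \left(-2\right) 3 = -6$)
$- 107 \left(j{\left(-1,6 \right)} + n\right) - -49644 = - 107 \left(-6 + 88\right) - -49644 = \left(-107\right) 82 + 49644 = -8774 + 49644 = 40870$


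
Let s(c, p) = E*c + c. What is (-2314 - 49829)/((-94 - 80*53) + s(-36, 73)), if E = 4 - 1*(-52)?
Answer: 52143/6386 ≈ 8.1652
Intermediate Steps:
E = 56 (E = 4 + 52 = 56)
s(c, p) = 57*c (s(c, p) = 56*c + c = 57*c)
(-2314 - 49829)/((-94 - 80*53) + s(-36, 73)) = (-2314 - 49829)/((-94 - 80*53) + 57*(-36)) = -52143/((-94 - 4240) - 2052) = -52143/(-4334 - 2052) = -52143/(-6386) = -52143*(-1/6386) = 52143/6386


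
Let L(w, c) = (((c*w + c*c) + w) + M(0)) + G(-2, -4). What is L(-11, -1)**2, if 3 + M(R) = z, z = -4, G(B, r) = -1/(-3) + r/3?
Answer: 49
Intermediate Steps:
G(B, r) = 1/3 + r/3 (G(B, r) = -1*(-1/3) + r*(1/3) = 1/3 + r/3)
M(R) = -7 (M(R) = -3 - 4 = -7)
L(w, c) = -8 + w + c**2 + c*w (L(w, c) = (((c*w + c*c) + w) - 7) + (1/3 + (1/3)*(-4)) = (((c*w + c**2) + w) - 7) + (1/3 - 4/3) = (((c**2 + c*w) + w) - 7) - 1 = ((w + c**2 + c*w) - 7) - 1 = (-7 + w + c**2 + c*w) - 1 = -8 + w + c**2 + c*w)
L(-11, -1)**2 = (-8 - 11 + (-1)**2 - 1*(-11))**2 = (-8 - 11 + 1 + 11)**2 = (-7)**2 = 49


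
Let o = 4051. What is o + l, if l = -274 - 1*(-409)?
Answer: 4186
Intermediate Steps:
l = 135 (l = -274 + 409 = 135)
o + l = 4051 + 135 = 4186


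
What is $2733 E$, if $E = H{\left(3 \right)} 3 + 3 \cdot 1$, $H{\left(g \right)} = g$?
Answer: $32796$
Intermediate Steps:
$E = 12$ ($E = 3 \cdot 3 + 3 \cdot 1 = 9 + 3 = 12$)
$2733 E = 2733 \cdot 12 = 32796$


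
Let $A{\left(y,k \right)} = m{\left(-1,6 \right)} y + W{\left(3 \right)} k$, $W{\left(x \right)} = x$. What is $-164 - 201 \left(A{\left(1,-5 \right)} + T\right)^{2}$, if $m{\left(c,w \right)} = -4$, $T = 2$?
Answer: $-58253$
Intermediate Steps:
$A{\left(y,k \right)} = - 4 y + 3 k$
$-164 - 201 \left(A{\left(1,-5 \right)} + T\right)^{2} = -164 - 201 \left(\left(\left(-4\right) 1 + 3 \left(-5\right)\right) + 2\right)^{2} = -164 - 201 \left(\left(-4 - 15\right) + 2\right)^{2} = -164 - 201 \left(-19 + 2\right)^{2} = -164 - 201 \left(-17\right)^{2} = -164 - 58089 = -58253$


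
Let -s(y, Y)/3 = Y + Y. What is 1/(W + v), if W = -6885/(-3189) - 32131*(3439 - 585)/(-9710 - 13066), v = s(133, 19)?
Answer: 12105444/47385660875 ≈ 0.00025547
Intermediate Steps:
s(y, Y) = -6*Y (s(y, Y) = -3*(Y + Y) = -6*Y)
v = -114 (v = -6*19 = -114)
W = 48765681491/12105444 (W = -6885*(-1/3189) - 32131/((-22776/2854)) = 2295/1063 - 32131/((-22776*1/2854)) = 2295/1063 - 32131/(-11388/1427) = 2295/1063 - 32131*(-1427/11388) = 2295/1063 + 45850937/11388 = 48765681491/12105444 ≈ 4028.4)
1/(W + v) = 1/(48765681491/12105444 - 114) = 1/(47385660875/12105444) = 12105444/47385660875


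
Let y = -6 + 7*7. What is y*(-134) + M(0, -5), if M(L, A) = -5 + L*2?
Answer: -5767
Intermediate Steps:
y = 43 (y = -6 + 49 = 43)
M(L, A) = -5 + 2*L
y*(-134) + M(0, -5) = 43*(-134) + (-5 + 2*0) = -5762 + (-5 + 0) = -5762 - 5 = -5767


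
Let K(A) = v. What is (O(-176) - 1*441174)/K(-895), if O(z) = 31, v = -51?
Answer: 441143/51 ≈ 8649.9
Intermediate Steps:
K(A) = -51
(O(-176) - 1*441174)/K(-895) = (31 - 1*441174)/(-51) = (31 - 441174)*(-1/51) = -441143*(-1/51) = 441143/51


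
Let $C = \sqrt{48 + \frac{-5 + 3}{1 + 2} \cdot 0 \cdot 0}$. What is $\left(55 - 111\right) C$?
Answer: $- 224 \sqrt{3} \approx -387.98$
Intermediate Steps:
$C = 4 \sqrt{3}$ ($C = \sqrt{48 + - \frac{2}{3} \cdot 0 \cdot 0} = \sqrt{48 + \left(-2\right) \frac{1}{3} \cdot 0 \cdot 0} = \sqrt{48 + \left(- \frac{2}{3}\right) 0 \cdot 0} = \sqrt{48 + 0 \cdot 0} = \sqrt{48 + 0} = \sqrt{48} = 4 \sqrt{3} \approx 6.9282$)
$\left(55 - 111\right) C = \left(55 - 111\right) 4 \sqrt{3} = - 56 \cdot 4 \sqrt{3} = - 224 \sqrt{3}$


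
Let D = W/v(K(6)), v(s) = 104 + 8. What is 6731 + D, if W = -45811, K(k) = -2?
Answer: 708061/112 ≈ 6322.0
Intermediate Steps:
v(s) = 112
D = -45811/112 ≈ -409.03
6731 + D = 6731 - 45811/112 = 708061/112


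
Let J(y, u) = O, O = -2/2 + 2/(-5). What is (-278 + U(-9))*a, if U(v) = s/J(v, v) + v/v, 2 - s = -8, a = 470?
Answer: -934830/7 ≈ -1.3355e+5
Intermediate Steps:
s = 10 (s = 2 - 1*(-8) = 2 + 8 = 10)
O = -7/5 (O = -2*½ + 2*(-⅕) = -1 - ⅖ = -7/5 ≈ -1.4000)
J(y, u) = -7/5
U(v) = -43/7 (U(v) = 10/(-7/5) + v/v = 10*(-5/7) + 1 = -50/7 + 1 = -43/7)
(-278 + U(-9))*a = (-278 - 43/7)*470 = -1989/7*470 = -934830/7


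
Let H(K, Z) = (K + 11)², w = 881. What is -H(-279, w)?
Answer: -71824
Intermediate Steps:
H(K, Z) = (11 + K)²
-H(-279, w) = -(11 - 279)² = -1*(-268)² = -1*71824 = -71824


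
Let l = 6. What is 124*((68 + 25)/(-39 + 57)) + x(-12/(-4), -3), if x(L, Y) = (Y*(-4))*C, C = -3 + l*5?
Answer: 2894/3 ≈ 964.67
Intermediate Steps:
C = 27 (C = -3 + 6*5 = -3 + 30 = 27)
x(L, Y) = -108*Y (x(L, Y) = (Y*(-4))*27 = -4*Y*27 = -108*Y)
124*((68 + 25)/(-39 + 57)) + x(-12/(-4), -3) = 124*((68 + 25)/(-39 + 57)) - 108*(-3) = 124*(93/18) + 324 = 124*(93*(1/18)) + 324 = 124*(31/6) + 324 = 1922/3 + 324 = 2894/3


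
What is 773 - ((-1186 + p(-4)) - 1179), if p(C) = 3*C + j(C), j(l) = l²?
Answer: 3134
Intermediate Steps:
p(C) = C² + 3*C (p(C) = 3*C + C² = C² + 3*C)
773 - ((-1186 + p(-4)) - 1179) = 773 - ((-1186 - 4*(3 - 4)) - 1179) = 773 - ((-1186 - 4*(-1)) - 1179) = 773 - ((-1186 + 4) - 1179) = 773 - (-1182 - 1179) = 773 - 1*(-2361) = 773 + 2361 = 3134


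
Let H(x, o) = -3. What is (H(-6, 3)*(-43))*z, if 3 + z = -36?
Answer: -5031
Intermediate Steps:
z = -39 (z = -3 - 36 = -39)
(H(-6, 3)*(-43))*z = -3*(-43)*(-39) = 129*(-39) = -5031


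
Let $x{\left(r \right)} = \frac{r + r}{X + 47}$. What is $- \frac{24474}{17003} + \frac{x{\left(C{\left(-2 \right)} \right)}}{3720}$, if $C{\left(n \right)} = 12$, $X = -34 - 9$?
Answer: $- \frac{15156877}{10541860} \approx -1.4378$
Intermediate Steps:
$X = -43$ ($X = -34 - 9 = -43$)
$x{\left(r \right)} = \frac{r}{2}$ ($x{\left(r \right)} = \frac{r + r}{-43 + 47} = \frac{2 r}{4} = 2 r \frac{1}{4} = \frac{r}{2}$)
$- \frac{24474}{17003} + \frac{x{\left(C{\left(-2 \right)} \right)}}{3720} = - \frac{24474}{17003} + \frac{\frac{1}{2} \cdot 12}{3720} = \left(-24474\right) \frac{1}{17003} + 6 \cdot \frac{1}{3720} = - \frac{24474}{17003} + \frac{1}{620} = - \frac{15156877}{10541860}$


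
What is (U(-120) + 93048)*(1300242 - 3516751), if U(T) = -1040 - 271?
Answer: -203335886133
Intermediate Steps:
U(T) = -1311
(U(-120) + 93048)*(1300242 - 3516751) = (-1311 + 93048)*(1300242 - 3516751) = 91737*(-2216509) = -203335886133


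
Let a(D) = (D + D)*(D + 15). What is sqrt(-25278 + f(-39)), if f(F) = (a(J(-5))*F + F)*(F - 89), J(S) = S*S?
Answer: sqrt(9963714) ≈ 3156.5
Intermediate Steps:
J(S) = S**2
a(D) = 2*D*(15 + D) (a(D) = (2*D)*(15 + D) = 2*D*(15 + D))
f(F) = 2001*F*(-89 + F) (f(F) = ((2*(-5)**2*(15 + (-5)**2))*F + F)*(F - 89) = ((2*25*(15 + 25))*F + F)*(-89 + F) = ((2*25*40)*F + F)*(-89 + F) = (2000*F + F)*(-89 + F) = (2001*F)*(-89 + F) = 2001*F*(-89 + F))
sqrt(-25278 + f(-39)) = sqrt(-25278 + 2001*(-39)*(-89 - 39)) = sqrt(-25278 + 2001*(-39)*(-128)) = sqrt(-25278 + 9988992) = sqrt(9963714)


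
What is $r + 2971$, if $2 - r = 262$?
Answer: $2711$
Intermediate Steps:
$r = -260$ ($r = 2 - 262 = -260$)
$r + 2971 = -260 + 2971 = 2711$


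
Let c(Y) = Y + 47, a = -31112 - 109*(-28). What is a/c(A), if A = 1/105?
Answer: -736575/1234 ≈ -596.90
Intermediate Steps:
A = 1/105 ≈ 0.0095238
a = -28060 (a = -31112 - 1*(-3052) = -31112 + 3052 = -28060)
c(Y) = 47 + Y
a/c(A) = -28060/(47 + 1/105) = -28060/4936/105 = -28060*105/4936 = -736575/1234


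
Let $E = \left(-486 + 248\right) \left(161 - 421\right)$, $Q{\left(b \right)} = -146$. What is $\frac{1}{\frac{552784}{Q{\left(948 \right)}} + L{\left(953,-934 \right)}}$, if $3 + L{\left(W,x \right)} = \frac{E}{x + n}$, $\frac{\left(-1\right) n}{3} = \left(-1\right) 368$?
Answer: $- \frac{73}{250039} \approx -0.00029195$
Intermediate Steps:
$n = 1104$ ($n = - 3 \left(\left(-1\right) 368\right) = \left(-3\right) \left(-368\right) = 1104$)
$E = 61880$ ($E = \left(-238\right) \left(-260\right) = 61880$)
$L{\left(W,x \right)} = -3 + \frac{61880}{1104 + x}$ ($L{\left(W,x \right)} = -3 + \frac{61880}{x + 1104} = -3 + \frac{61880}{1104 + x}$)
$\frac{1}{\frac{552784}{Q{\left(948 \right)}} + L{\left(953,-934 \right)}} = \frac{1}{\frac{552784}{-146} + \frac{58568 - -2802}{1104 - 934}} = \frac{1}{552784 \left(- \frac{1}{146}\right) + \frac{58568 + 2802}{170}} = \frac{1}{- \frac{276392}{73} + \frac{1}{170} \cdot 61370} = \frac{1}{- \frac{276392}{73} + 361} = \frac{1}{- \frac{250039}{73}} = - \frac{73}{250039}$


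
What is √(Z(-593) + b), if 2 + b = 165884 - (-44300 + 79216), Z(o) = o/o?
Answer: √130967 ≈ 361.89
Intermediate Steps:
Z(o) = 1
b = 130966 (b = -2 + (165884 - (-44300 + 79216)) = -2 + (165884 - 1*34916) = -2 + (165884 - 34916) = -2 + 130968 = 130966)
√(Z(-593) + b) = √(1 + 130966) = √130967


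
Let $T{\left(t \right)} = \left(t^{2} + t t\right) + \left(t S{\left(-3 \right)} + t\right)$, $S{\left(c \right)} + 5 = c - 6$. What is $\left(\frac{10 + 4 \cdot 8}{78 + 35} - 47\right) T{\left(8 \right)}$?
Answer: $- \frac{126456}{113} \approx -1119.1$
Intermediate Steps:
$S{\left(c \right)} = -11 + c$ ($S{\left(c \right)} = -5 + \left(c - 6\right) = -5 + \left(-6 + c\right) = -11 + c$)
$T{\left(t \right)} = - 13 t + 2 t^{2}$ ($T{\left(t \right)} = \left(t^{2} + t t\right) + \left(t \left(-11 - 3\right) + t\right) = \left(t^{2} + t^{2}\right) + \left(t \left(-14\right) + t\right) = 2 t^{2} + \left(- 14 t + t\right) = 2 t^{2} - 13 t = - 13 t + 2 t^{2}$)
$\left(\frac{10 + 4 \cdot 8}{78 + 35} - 47\right) T{\left(8 \right)} = \left(\frac{10 + 4 \cdot 8}{78 + 35} - 47\right) 8 \left(-13 + 2 \cdot 8\right) = \left(\frac{10 + 32}{113} - 47\right) 8 \left(-13 + 16\right) = \left(42 \cdot \frac{1}{113} - 47\right) 8 \cdot 3 = \left(\frac{42}{113} - 47\right) 24 = \left(- \frac{5269}{113}\right) 24 = - \frac{126456}{113}$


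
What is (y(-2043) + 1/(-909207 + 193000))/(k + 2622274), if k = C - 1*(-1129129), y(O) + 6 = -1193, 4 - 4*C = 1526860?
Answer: -858732194/2413394849623 ≈ -0.00035582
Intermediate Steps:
C = -381714 (C = 1 - ¼*1526860 = 1 - 381715 = -381714)
y(O) = -1199 (y(O) = -6 - 1193 = -1199)
k = 747415 (k = -381714 - 1*(-1129129) = -381714 + 1129129 = 747415)
(y(-2043) + 1/(-909207 + 193000))/(k + 2622274) = (-1199 + 1/(-909207 + 193000))/(747415 + 2622274) = (-1199 + 1/(-716207))/3369689 = (-1199 - 1/716207)*(1/3369689) = -858732194/716207*1/3369689 = -858732194/2413394849623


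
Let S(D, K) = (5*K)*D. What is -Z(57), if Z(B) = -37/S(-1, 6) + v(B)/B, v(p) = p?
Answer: -67/30 ≈ -2.2333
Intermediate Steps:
S(D, K) = 5*D*K
Z(B) = 67/30 (Z(B) = -37/(5*(-1)*6) + B/B = -37/(-30) + 1 = -37*(-1/30) + 1 = 37/30 + 1 = 67/30)
-Z(57) = -1*67/30 = -67/30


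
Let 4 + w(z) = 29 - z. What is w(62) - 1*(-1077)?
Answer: 1040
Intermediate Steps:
w(z) = 25 - z (w(z) = -4 + (29 - z) = 25 - z)
w(62) - 1*(-1077) = (25 - 1*62) - 1*(-1077) = (25 - 62) + 1077 = -37 + 1077 = 1040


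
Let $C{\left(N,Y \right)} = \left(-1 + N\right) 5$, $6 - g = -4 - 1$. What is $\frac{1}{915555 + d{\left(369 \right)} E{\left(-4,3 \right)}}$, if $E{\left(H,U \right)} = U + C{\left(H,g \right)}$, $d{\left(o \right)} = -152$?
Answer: $\frac{1}{918899} \approx 1.0883 \cdot 10^{-6}$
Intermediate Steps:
$g = 11$ ($g = 6 - \left(-4 - 1\right) = 6 - -5 = 6 + 5 = 11$)
$C{\left(N,Y \right)} = -5 + 5 N$
$E{\left(H,U \right)} = -5 + U + 5 H$ ($E{\left(H,U \right)} = U + \left(-5 + 5 H\right) = -5 + U + 5 H$)
$\frac{1}{915555 + d{\left(369 \right)} E{\left(-4,3 \right)}} = \frac{1}{915555 - 152 \left(-5 + 3 + 5 \left(-4\right)\right)} = \frac{1}{915555 - 152 \left(-5 + 3 - 20\right)} = \frac{1}{915555 - -3344} = \frac{1}{915555 + 3344} = \frac{1}{918899}$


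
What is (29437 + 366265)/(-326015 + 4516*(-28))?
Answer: -395702/452463 ≈ -0.87455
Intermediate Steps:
(29437 + 366265)/(-326015 + 4516*(-28)) = 395702/(-326015 - 126448) = 395702/(-452463) = 395702*(-1/452463) = -395702/452463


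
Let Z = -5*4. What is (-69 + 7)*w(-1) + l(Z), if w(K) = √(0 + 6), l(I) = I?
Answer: -20 - 62*√6 ≈ -171.87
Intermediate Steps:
Z = -20
w(K) = √6
(-69 + 7)*w(-1) + l(Z) = (-69 + 7)*√6 - 20 = -62*√6 - 20 = -20 - 62*√6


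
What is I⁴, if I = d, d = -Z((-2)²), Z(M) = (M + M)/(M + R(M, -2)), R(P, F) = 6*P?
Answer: 16/2401 ≈ 0.0066639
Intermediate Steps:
Z(M) = 2/7 (Z(M) = (M + M)/(M + 6*M) = (2*M)/((7*M)) = (2*M)*(1/(7*M)) = 2/7)
d = -2/7 (d = -1*2/7 = -2/7 ≈ -0.28571)
I = -2/7 ≈ -0.28571
I⁴ = (-2/7)⁴ = 16/2401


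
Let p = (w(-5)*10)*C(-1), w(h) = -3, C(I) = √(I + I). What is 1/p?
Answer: I*√2/60 ≈ 0.02357*I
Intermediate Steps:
C(I) = √2*√I (C(I) = √(2*I) = √2*√I)
p = -30*I*√2 (p = (-3*10)*(√2*√(-1)) = -30*√2*I = -30*I*√2 ≈ -42.426*I)
1/p = 1/(-30*I*√2) = I*√2/60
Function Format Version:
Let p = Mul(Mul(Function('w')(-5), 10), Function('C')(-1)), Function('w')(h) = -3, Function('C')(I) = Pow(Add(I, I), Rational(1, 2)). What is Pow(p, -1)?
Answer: Mul(Rational(1, 60), I, Pow(2, Rational(1, 2))) ≈ Mul(0.023570, I)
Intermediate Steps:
Function('C')(I) = Mul(Pow(2, Rational(1, 2)), Pow(I, Rational(1, 2))) (Function('C')(I) = Pow(Mul(2, I), Rational(1, 2)) = Mul(Pow(2, Rational(1, 2)), Pow(I, Rational(1, 2))))
p = Mul(-30, I, Pow(2, Rational(1, 2))) (p = Mul(Mul(-3, 10), Mul(Pow(2, Rational(1, 2)), Pow(-1, Rational(1, 2)))) = Mul(-30, Mul(Pow(2, Rational(1, 2)), I)) = Mul(-30, Mul(I, Pow(2, Rational(1, 2)))) = Mul(-30, I, Pow(2, Rational(1, 2))) ≈ Mul(-42.426, I))
Pow(p, -1) = Pow(Mul(-30, I, Pow(2, Rational(1, 2))), -1) = Mul(Rational(1, 60), I, Pow(2, Rational(1, 2)))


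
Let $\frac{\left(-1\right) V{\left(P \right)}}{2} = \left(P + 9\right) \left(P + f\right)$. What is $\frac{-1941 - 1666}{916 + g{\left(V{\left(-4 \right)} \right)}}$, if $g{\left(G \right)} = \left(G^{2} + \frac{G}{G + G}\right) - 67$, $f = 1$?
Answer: $- \frac{7214}{3499} \approx -2.0617$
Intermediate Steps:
$V{\left(P \right)} = - 2 \left(1 + P\right) \left(9 + P\right)$ ($V{\left(P \right)} = - 2 \left(P + 9\right) \left(P + 1\right) = - 2 \left(9 + P\right) \left(1 + P\right) = - 2 \left(1 + P\right) \left(9 + P\right)$)
$g{\left(G \right)} = - \frac{133}{2} + G^{2}$ ($g{\left(G \right)} = \left(G^{2} + \frac{G}{2 G}\right) - 67 = \left(G^{2} + \frac{1}{2 G} G\right) - 67 = \left(G^{2} + \frac{1}{2}\right) - 67 = \left(\frac{1}{2} + G^{2}\right) - 67 = - \frac{133}{2} + G^{2}$)
$\frac{-1941 - 1666}{916 + g{\left(V{\left(-4 \right)} \right)}} = \frac{-1941 - 1666}{916 - \left(\frac{133}{2} - \left(-18 - -80 - 2 \left(-4\right)^{2}\right)^{2}\right)} = - \frac{3607}{916 - \left(\frac{133}{2} - \left(-18 + 80 - 32\right)^{2}\right)} = - \frac{3607}{916 - \left(\frac{133}{2} - 30^{2}\right)} = - \frac{3607}{916 + \left(- \frac{133}{2} + 900\right)} = - \frac{3607}{916 + \frac{1667}{2}} = - \frac{3607}{\frac{3499}{2}} = \left(-3607\right) \frac{2}{3499} = - \frac{7214}{3499}$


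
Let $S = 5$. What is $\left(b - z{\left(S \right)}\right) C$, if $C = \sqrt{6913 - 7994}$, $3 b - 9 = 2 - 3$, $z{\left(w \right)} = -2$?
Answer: $\frac{14 i \sqrt{1081}}{3} \approx 153.43 i$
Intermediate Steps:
$b = \frac{8}{3}$ ($b = 3 + \frac{2 - 3}{3} = 3 + \frac{1}{3} \left(-1\right) = 3 - \frac{1}{3} = \frac{8}{3} \approx 2.6667$)
$C = i \sqrt{1081}$ ($C = \sqrt{-1081} = i \sqrt{1081} \approx 32.879 i$)
$\left(b - z{\left(S \right)}\right) C = \left(\frac{8}{3} - -2\right) i \sqrt{1081} = \left(\frac{8}{3} + 2\right) i \sqrt{1081} = \frac{14 i \sqrt{1081}}{3}$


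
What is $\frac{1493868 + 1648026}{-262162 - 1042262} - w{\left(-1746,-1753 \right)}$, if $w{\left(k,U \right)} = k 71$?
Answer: $\frac{26950180615}{217404} \approx 1.2396 \cdot 10^{5}$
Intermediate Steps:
$w{\left(k,U \right)} = 71 k$
$\frac{1493868 + 1648026}{-262162 - 1042262} - w{\left(-1746,-1753 \right)} = \frac{1493868 + 1648026}{-262162 - 1042262} - 71 \left(-1746\right) = \frac{3141894}{-1304424} - -123966 = 3141894 \left(- \frac{1}{1304424}\right) + 123966 = - \frac{523649}{217404} + 123966 = \frac{26950180615}{217404}$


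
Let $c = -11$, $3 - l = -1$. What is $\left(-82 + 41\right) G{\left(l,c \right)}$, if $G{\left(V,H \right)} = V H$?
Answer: $1804$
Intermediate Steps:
$l = 4$ ($l = 3 - -1 = 3 + 1 = 4$)
$G{\left(V,H \right)} = H V$
$\left(-82 + 41\right) G{\left(l,c \right)} = \left(-82 + 41\right) \left(\left(-11\right) 4\right) = \left(-41\right) \left(-44\right) = 1804$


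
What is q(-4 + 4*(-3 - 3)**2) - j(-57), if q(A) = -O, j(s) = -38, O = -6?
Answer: 44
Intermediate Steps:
q(A) = 6 (q(A) = -1*(-6) = 6)
q(-4 + 4*(-3 - 3)**2) - j(-57) = 6 - 1*(-38) = 6 + 38 = 44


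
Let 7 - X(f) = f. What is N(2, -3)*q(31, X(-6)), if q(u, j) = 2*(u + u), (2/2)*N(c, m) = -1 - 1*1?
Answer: -248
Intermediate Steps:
X(f) = 7 - f
N(c, m) = -2 (N(c, m) = -1 - 1*1 = -1 - 1 = -2)
q(u, j) = 4*u (q(u, j) = 2*(2*u) = 4*u)
N(2, -3)*q(31, X(-6)) = -8*31 = -2*124 = -248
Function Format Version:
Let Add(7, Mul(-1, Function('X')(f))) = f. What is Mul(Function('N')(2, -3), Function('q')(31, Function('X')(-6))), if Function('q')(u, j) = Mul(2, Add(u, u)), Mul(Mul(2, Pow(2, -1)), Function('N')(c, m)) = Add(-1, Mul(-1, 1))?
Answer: -248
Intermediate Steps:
Function('X')(f) = Add(7, Mul(-1, f))
Function('N')(c, m) = -2 (Function('N')(c, m) = Add(-1, Mul(-1, 1)) = Add(-1, -1) = -2)
Function('q')(u, j) = Mul(4, u) (Function('q')(u, j) = Mul(2, Mul(2, u)) = Mul(4, u))
Mul(Function('N')(2, -3), Function('q')(31, Function('X')(-6))) = Mul(-2, Mul(4, 31)) = Mul(-2, 124) = -248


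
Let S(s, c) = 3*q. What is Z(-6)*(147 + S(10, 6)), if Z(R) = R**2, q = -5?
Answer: 4752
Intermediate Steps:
S(s, c) = -15 (S(s, c) = 3*(-5) = -15)
Z(-6)*(147 + S(10, 6)) = (-6)**2*(147 - 15) = 36*132 = 4752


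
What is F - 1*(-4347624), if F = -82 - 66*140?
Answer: 4338302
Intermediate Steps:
F = -9322 (F = -82 - 9240 = -9322)
F - 1*(-4347624) = -9322 - 1*(-4347624) = -9322 + 4347624 = 4338302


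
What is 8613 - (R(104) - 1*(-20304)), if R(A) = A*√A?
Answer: -11691 - 208*√26 ≈ -12752.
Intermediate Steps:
R(A) = A^(3/2)
8613 - (R(104) - 1*(-20304)) = 8613 - (104^(3/2) - 1*(-20304)) = 8613 - (208*√26 + 20304) = 8613 - (20304 + 208*√26) = 8613 + (-20304 - 208*√26) = -11691 - 208*√26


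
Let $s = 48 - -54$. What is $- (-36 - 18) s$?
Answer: $5508$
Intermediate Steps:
$s = 102$ ($s = 48 + 54 = 102$)
$- (-36 - 18) s = - (-36 - 18) 102 = \left(-1\right) \left(-54\right) 102 = 54 \cdot 102 = 5508$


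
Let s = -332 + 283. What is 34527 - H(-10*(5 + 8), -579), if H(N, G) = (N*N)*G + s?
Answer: 9819676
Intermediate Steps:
s = -49
H(N, G) = -49 + G*N² (H(N, G) = (N*N)*G - 49 = N²*G - 49 = G*N² - 49 = -49 + G*N²)
34527 - H(-10*(5 + 8), -579) = 34527 - (-49 - 579*100*(5 + 8)²) = 34527 - (-49 - 579*(-10*13)²) = 34527 - (-49 - 579*(-130)²) = 34527 - (-49 - 579*16900) = 34527 - (-49 - 9785100) = 34527 - 1*(-9785149) = 34527 + 9785149 = 9819676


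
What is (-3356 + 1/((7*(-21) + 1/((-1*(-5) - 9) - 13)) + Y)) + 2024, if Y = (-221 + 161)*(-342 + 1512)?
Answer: -1592938817/1195900 ≈ -1332.0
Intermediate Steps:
Y = -70200 (Y = -60*1170 = -70200)
(-3356 + 1/((7*(-21) + 1/((-1*(-5) - 9) - 13)) + Y)) + 2024 = (-3356 + 1/((7*(-21) + 1/((-1*(-5) - 9) - 13)) - 70200)) + 2024 = (-3356 + 1/((-147 + 1/((5 - 9) - 13)) - 70200)) + 2024 = (-3356 + 1/((-147 + 1/(-4 - 13)) - 70200)) + 2024 = (-3356 + 1/((-147 + 1/(-17)) - 70200)) + 2024 = (-3356 + 1/((-147 - 1/17) - 70200)) + 2024 = (-3356 + 1/(-2500/17 - 70200)) + 2024 = (-3356 + 1/(-1195900/17)) + 2024 = (-3356 - 17/1195900) + 2024 = -4013440417/1195900 + 2024 = -1592938817/1195900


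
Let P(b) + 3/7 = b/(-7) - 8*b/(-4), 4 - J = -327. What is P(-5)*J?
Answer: -22508/7 ≈ -3215.4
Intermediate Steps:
J = 331 (J = 4 - 1*(-327) = 4 + 327 = 331)
P(b) = -3/7 + 13*b/7 (P(b) = -3/7 + (b/(-7) - 8*b/(-4)) = -3/7 + (b*(-1/7) - 8*b*(-1/4)) = -3/7 + (-b/7 + 2*b) = -3/7 + 13*b/7)
P(-5)*J = (-3/7 + (13/7)*(-5))*331 = (-3/7 - 65/7)*331 = -68/7*331 = -22508/7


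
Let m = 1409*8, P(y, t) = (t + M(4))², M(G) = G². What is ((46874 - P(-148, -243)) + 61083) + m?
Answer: 67700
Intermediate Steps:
P(y, t) = (16 + t)² (P(y, t) = (t + 4²)² = (t + 16)² = (16 + t)²)
m = 11272
((46874 - P(-148, -243)) + 61083) + m = ((46874 - (16 - 243)²) + 61083) + 11272 = ((46874 - 1*(-227)²) + 61083) + 11272 = ((46874 - 1*51529) + 61083) + 11272 = ((46874 - 51529) + 61083) + 11272 = (-4655 + 61083) + 11272 = 56428 + 11272 = 67700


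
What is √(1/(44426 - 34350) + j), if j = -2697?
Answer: I*√68453751949/5038 ≈ 51.933*I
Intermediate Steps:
√(1/(44426 - 34350) + j) = √(1/(44426 - 34350) - 2697) = √(1/10076 - 2697) = √(-27174971/10076) = I*√68453751949/5038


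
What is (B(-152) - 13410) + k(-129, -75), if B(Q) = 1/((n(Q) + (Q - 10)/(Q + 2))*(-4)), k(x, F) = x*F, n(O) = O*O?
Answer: -8629747405/2310508 ≈ -3735.0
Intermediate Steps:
n(O) = O²
k(x, F) = F*x
B(Q) = -1/(4*(Q² + (-10 + Q)/(2 + Q))) (B(Q) = 1/((Q² + (Q - 10)/(Q + 2))*(-4)) = -¼/(Q² + (-10 + Q)/(2 + Q)) = -1/(4*(Q² + (-10 + Q)/(2 + Q))))
(B(-152) - 13410) + k(-129, -75) = ((-2 - 1*(-152))/(4*(-10 - 152 + (-152)³ + 2*(-152)²)) - 13410) - 75*(-129) = ((-2 + 152)/(4*(-10 - 152 - 3511808 + 2*23104)) - 13410) + 9675 = ((¼)*150/(-10 - 152 - 3511808 + 46208) - 13410) + 9675 = ((¼)*150/(-3465762) - 13410) + 9675 = ((¼)*(-1/3465762)*150 - 13410) + 9675 = (-25/2310508 - 13410) + 9675 = -30983912305/2310508 + 9675 = -8629747405/2310508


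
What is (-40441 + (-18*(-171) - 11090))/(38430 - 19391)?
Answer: -48453/19039 ≈ -2.5449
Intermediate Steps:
(-40441 + (-18*(-171) - 11090))/(38430 - 19391) = (-40441 + (3078 - 11090))/19039 = (-40441 - 8012)*(1/19039) = -48453*1/19039 = -48453/19039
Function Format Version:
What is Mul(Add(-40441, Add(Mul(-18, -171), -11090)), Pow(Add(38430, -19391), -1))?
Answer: Rational(-48453, 19039) ≈ -2.5449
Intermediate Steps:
Mul(Add(-40441, Add(Mul(-18, -171), -11090)), Pow(Add(38430, -19391), -1)) = Mul(Add(-40441, Add(3078, -11090)), Pow(19039, -1)) = Mul(Add(-40441, -8012), Rational(1, 19039)) = Mul(-48453, Rational(1, 19039)) = Rational(-48453, 19039)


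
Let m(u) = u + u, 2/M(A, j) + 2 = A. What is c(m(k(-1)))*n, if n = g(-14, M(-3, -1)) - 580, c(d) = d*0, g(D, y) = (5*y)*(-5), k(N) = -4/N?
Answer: 0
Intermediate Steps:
M(A, j) = 2/(-2 + A)
g(D, y) = -25*y
m(u) = 2*u
c(d) = 0
n = -570 (n = -50/(-2 - 3) - 580 = -50/(-5) - 580 = -50*(-1)/5 - 580 = -25*(-2/5) - 580 = 10 - 580 = -570)
c(m(k(-1)))*n = 0*(-570) = 0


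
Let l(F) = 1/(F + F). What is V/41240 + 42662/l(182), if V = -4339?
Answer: 640414635981/41240 ≈ 1.5529e+7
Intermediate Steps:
l(F) = 1/(2*F)
V/41240 + 42662/l(182) = -4339/41240 + 42662/(((1/2)/182)) = -4339*1/41240 + 42662/(((1/2)*(1/182))) = -4339/41240 + 42662/(1/364) = -4339/41240 + 42662*364 = -4339/41240 + 15528968 = 640414635981/41240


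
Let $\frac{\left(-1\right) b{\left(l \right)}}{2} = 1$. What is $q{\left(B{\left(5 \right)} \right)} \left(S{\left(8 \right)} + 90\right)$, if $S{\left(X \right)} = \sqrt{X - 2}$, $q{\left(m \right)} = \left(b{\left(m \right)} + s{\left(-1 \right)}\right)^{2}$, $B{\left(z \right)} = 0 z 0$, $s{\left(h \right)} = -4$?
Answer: $3240 + 36 \sqrt{6} \approx 3328.2$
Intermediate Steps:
$b{\left(l \right)} = -2$ ($b{\left(l \right)} = \left(-2\right) 1 = -2$)
$B{\left(z \right)} = 0$ ($B{\left(z \right)} = 0 \cdot 0 = 0$)
$q{\left(m \right)} = 36$ ($q{\left(m \right)} = \left(-2 - 4\right)^{2} = \left(-6\right)^{2} = 36$)
$S{\left(X \right)} = \sqrt{-2 + X}$
$q{\left(B{\left(5 \right)} \right)} \left(S{\left(8 \right)} + 90\right) = 36 \left(\sqrt{-2 + 8} + 90\right) = 36 \left(\sqrt{6} + 90\right) = 36 \left(90 + \sqrt{6}\right) = 3240 + 36 \sqrt{6}$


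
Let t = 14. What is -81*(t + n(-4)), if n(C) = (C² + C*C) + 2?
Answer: -3888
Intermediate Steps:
n(C) = 2 + 2*C² (n(C) = (C² + C²) + 2 = 2*C² + 2 = 2 + 2*C²)
-81*(t + n(-4)) = -81*(14 + (2 + 2*(-4)²)) = -81*(14 + (2 + 2*16)) = -81*(14 + (2 + 32)) = -81*(14 + 34) = -81*48 = -3888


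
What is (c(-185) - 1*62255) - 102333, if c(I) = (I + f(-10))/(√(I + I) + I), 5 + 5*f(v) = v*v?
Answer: -30777790/187 + 166*I*√370/34595 ≈ -1.6459e+5 + 0.092299*I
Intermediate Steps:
f(v) = -1 + v²/5 (f(v) = -1 + (v*v)/5 = -1 + v²/5)
c(I) = (19 + I)/(I + √2*√I) (c(I) = (I + (-1 + (⅕)*(-10)²))/(√(I + I) + I) = (I + (-1 + (⅕)*100))/(√(2*I) + I) = (I + (-1 + 20))/(√2*√I + I) = (I + 19)/(I + √2*√I) = (19 + I)/(I + √2*√I))
(c(-185) - 1*62255) - 102333 = ((19 - 185)/(-185 + √2*√(-185)) - 1*62255) - 102333 = (-166/(-185 + √2*(I*√185)) - 62255) - 102333 = (-166/(-185 + I*√370) - 62255) - 102333 = (-62255 - 166/(-185 + I*√370)) - 102333 = -164588 - 166/(-185 + I*√370)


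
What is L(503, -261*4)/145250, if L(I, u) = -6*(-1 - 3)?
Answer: 12/72625 ≈ 0.00016523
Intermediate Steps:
L(I, u) = 24 (L(I, u) = -6*(-4) = 24)
L(503, -261*4)/145250 = 24/145250 = 24*(1/145250) = 12/72625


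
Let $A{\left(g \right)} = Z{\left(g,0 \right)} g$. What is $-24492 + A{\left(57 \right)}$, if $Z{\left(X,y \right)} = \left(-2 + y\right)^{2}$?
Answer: $-24264$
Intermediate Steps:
$A{\left(g \right)} = 4 g$ ($A{\left(g \right)} = \left(-2 + 0\right)^{2} g = \left(-2\right)^{2} g = 4 g$)
$-24492 + A{\left(57 \right)} = -24492 + 4 \cdot 57 = -24492 + 228 = -24264$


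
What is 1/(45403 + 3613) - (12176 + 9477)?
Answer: -1061343447/49016 ≈ -21653.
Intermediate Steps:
1/(45403 + 3613) - (12176 + 9477) = 1/49016 - 1*21653 = 1/49016 - 21653 = -1061343447/49016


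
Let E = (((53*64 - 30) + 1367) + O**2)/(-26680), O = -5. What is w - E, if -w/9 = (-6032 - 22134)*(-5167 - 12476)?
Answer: -59661744521903/13340 ≈ -4.4724e+9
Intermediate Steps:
w = -4472394642 (w = -9*(-6032 - 22134)*(-5167 - 12476) = -(-253494)*(-17643) = -9*496932738 = -4472394642)
E = -2377/13340 (E = (((53*64 - 30) + 1367) + (-5)**2)/(-26680) = (((3392 - 30) + 1367) + 25)*(-1/26680) = ((3362 + 1367) + 25)*(-1/26680) = (4729 + 25)*(-1/26680) = 4754*(-1/26680) = -2377/13340 ≈ -0.17819)
w - E = -4472394642 - 1*(-2377/13340) = -4472394642 + 2377/13340 = -59661744521903/13340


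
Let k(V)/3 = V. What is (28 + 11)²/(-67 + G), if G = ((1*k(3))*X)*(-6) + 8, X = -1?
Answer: -1521/5 ≈ -304.20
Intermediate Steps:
k(V) = 3*V
G = 62 (G = ((1*(3*3))*(-1))*(-6) + 8 = ((1*9)*(-1))*(-6) + 8 = (9*(-1))*(-6) + 8 = -9*(-6) + 8 = 54 + 8 = 62)
(28 + 11)²/(-67 + G) = (28 + 11)²/(-67 + 62) = 39²/(-5) = -⅕*1521 = -1521/5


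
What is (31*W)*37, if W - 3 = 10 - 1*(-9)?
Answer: 25234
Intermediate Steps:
W = 22 (W = 3 + (10 - 1*(-9)) = 3 + (10 + 9) = 3 + 19 = 22)
(31*W)*37 = (31*22)*37 = 682*37 = 25234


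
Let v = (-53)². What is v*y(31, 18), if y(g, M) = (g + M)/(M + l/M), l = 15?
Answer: 825846/113 ≈ 7308.4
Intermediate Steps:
y(g, M) = (M + g)/(M + 15/M) (y(g, M) = (g + M)/(M + 15/M) = (M + g)/(M + 15/M))
v = 2809
v*y(31, 18) = 2809*(18*(18 + 31)/(15 + 18²)) = 2809*(18*49/(15 + 324)) = 2809*(18*49/339) = 2809*(18*(1/339)*49) = 2809*(294/113) = 825846/113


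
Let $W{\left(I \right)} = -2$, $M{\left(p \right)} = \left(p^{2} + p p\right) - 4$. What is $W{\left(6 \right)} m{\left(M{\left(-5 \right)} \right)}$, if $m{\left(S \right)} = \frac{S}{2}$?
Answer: $-46$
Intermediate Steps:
$M{\left(p \right)} = -4 + 2 p^{2}$ ($M{\left(p \right)} = \left(p^{2} + p^{2}\right) - 4 = 2 p^{2} - 4 = -4 + 2 p^{2}$)
$m{\left(S \right)} = \frac{S}{2}$ ($m{\left(S \right)} = S \frac{1}{2} = \frac{S}{2}$)
$W{\left(6 \right)} m{\left(M{\left(-5 \right)} \right)} = - 2 \frac{-4 + 2 \left(-5\right)^{2}}{2} = - 2 \frac{-4 + 2 \cdot 25}{2} = - 2 \frac{-4 + 50}{2} = - 2 \cdot \frac{1}{2} \cdot 46 = \left(-2\right) 23 = -46$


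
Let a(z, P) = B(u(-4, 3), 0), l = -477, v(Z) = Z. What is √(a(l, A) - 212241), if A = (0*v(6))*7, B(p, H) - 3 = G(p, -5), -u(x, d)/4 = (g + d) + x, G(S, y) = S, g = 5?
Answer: I*√212254 ≈ 460.71*I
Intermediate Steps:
u(x, d) = -20 - 4*d - 4*x (u(x, d) = -4*((5 + d) + x) = -4*(5 + d + x) = -20 - 4*d - 4*x)
B(p, H) = 3 + p
A = 0 (A = (0*6)*7 = 0*7 = 0)
a(z, P) = -13 (a(z, P) = 3 + (-20 - 4*3 - 4*(-4)) = 3 + (-20 - 12 + 16) = 3 - 16 = -13)
√(a(l, A) - 212241) = √(-13 - 212241) = √(-212254) = I*√212254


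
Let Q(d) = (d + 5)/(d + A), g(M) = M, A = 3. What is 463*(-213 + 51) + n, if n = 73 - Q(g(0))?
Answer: -224804/3 ≈ -74935.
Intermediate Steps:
Q(d) = (5 + d)/(3 + d) (Q(d) = (d + 5)/(d + 3) = (5 + d)/(3 + d))
n = 214/3 (n = 73 - (5 + 0)/(3 + 0) = 73 - 5/3 = 214/3 ≈ 71.333)
463*(-213 + 51) + n = 463*(-213 + 51) + 214/3 = 463*(-162) + 214/3 = -75006 + 214/3 = -224804/3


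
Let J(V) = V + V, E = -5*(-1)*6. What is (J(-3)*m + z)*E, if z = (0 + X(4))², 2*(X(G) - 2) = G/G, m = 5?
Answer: -1425/2 ≈ -712.50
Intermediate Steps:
E = 30 (E = 5*6 = 30)
J(V) = 2*V
X(G) = 5/2 (X(G) = 2 + (G/G)/2 = 2 + (½)*1 = 2 + ½ = 5/2)
z = 25/4 (z = (0 + 5/2)² = (5/2)² = 25/4 ≈ 6.2500)
(J(-3)*m + z)*E = ((2*(-3))*5 + 25/4)*30 = (-6*5 + 25/4)*30 = (-30 + 25/4)*30 = -95/4*30 = -1425/2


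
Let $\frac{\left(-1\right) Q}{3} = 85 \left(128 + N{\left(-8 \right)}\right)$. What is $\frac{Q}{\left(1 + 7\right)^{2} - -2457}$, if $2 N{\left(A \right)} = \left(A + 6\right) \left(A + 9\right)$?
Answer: $- \frac{32385}{2521} \approx -12.846$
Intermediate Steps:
$N{\left(A \right)} = \frac{\left(6 + A\right) \left(9 + A\right)}{2}$ ($N{\left(A \right)} = \frac{\left(A + 6\right) \left(A + 9\right)}{2} = \frac{\left(6 + A\right) \left(9 + A\right)}{2}$)
$Q = -32385$ ($Q = - 3 \cdot 85 \left(128 + \left(27 + \frac{\left(-8\right)^{2}}{2} + \frac{15}{2} \left(-8\right)\right)\right) = - 3 \cdot 85 \left(128 + \left(27 + \frac{1}{2} \cdot 64 - 60\right)\right) = - 3 \cdot 85 \left(128 + \left(27 + 32 - 60\right)\right) = - 3 \cdot 85 \left(128 - 1\right) = - 3 \cdot 85 \cdot 127 = \left(-3\right) 10795 = -32385$)
$\frac{Q}{\left(1 + 7\right)^{2} - -2457} = - \frac{32385}{\left(1 + 7\right)^{2} - -2457} = - \frac{32385}{8^{2} + 2457} = - \frac{32385}{64 + 2457} = - \frac{32385}{2521}$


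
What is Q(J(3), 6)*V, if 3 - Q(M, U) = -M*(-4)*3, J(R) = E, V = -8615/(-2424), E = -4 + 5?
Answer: -25845/808 ≈ -31.986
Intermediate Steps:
E = 1
V = 8615/2424 (V = -8615*(-1/2424) = 8615/2424 ≈ 3.5540)
J(R) = 1
Q(M, U) = 3 - 12*M (Q(M, U) = 3 - (-1)*(M*(-4))*3 = 3 - (-1)*-4*M*3 = 3 - (-1)*(-12*M) = 3 - 12*M)
Q(J(3), 6)*V = (3 - 12*1)*(8615/2424) = (3 - 12)*(8615/2424) = -9*8615/2424 = -25845/808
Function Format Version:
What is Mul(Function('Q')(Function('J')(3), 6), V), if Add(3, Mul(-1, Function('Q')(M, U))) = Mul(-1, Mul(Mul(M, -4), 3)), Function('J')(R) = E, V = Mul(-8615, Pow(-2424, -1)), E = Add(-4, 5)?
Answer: Rational(-25845, 808) ≈ -31.986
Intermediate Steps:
E = 1
V = Rational(8615, 2424) (V = Mul(-8615, Rational(-1, 2424)) = Rational(8615, 2424) ≈ 3.5540)
Function('J')(R) = 1
Function('Q')(M, U) = Add(3, Mul(-12, M)) (Function('Q')(M, U) = Add(3, Mul(-1, Mul(-1, Mul(Mul(M, -4), 3)))) = Add(3, Mul(-1, Mul(-1, Mul(Mul(-4, M), 3)))) = Add(3, Mul(-1, Mul(-1, Mul(-12, M)))) = Add(3, Mul(-1, Mul(12, M))) = Add(3, Mul(-12, M)))
Mul(Function('Q')(Function('J')(3), 6), V) = Mul(Add(3, Mul(-12, 1)), Rational(8615, 2424)) = Mul(Add(3, -12), Rational(8615, 2424)) = Mul(-9, Rational(8615, 2424)) = Rational(-25845, 808)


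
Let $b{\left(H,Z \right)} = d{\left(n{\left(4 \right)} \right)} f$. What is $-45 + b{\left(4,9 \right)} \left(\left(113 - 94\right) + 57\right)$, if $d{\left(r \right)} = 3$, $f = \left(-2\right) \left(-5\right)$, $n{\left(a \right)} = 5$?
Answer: $2235$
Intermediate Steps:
$f = 10$
$b{\left(H,Z \right)} = 30$ ($b{\left(H,Z \right)} = 3 \cdot 10 = 30$)
$-45 + b{\left(4,9 \right)} \left(\left(113 - 94\right) + 57\right) = -45 + 30 \left(\left(113 - 94\right) + 57\right) = -45 + 30 \left(19 + 57\right) = -45 + 30 \cdot 76 = -45 + 2280 = 2235$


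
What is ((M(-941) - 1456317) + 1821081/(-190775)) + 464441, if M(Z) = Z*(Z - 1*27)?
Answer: -15452306781/190775 ≈ -80998.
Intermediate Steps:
M(Z) = Z*(-27 + Z) (M(Z) = Z*(Z - 27) = Z*(-27 + Z))
((M(-941) - 1456317) + 1821081/(-190775)) + 464441 = ((-941*(-27 - 941) - 1456317) + 1821081/(-190775)) + 464441 = ((-941*(-968) - 1456317) + 1821081*(-1/190775)) + 464441 = ((910888 - 1456317) - 1821081/190775) + 464441 = (-545429 - 1821081/190775) + 464441 = -104056038556/190775 + 464441 = -15452306781/190775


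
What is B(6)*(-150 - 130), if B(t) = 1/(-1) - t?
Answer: 1960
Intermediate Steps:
B(t) = -1 - t
B(6)*(-150 - 130) = (-1 - 1*6)*(-150 - 130) = (-1 - 6)*(-280) = -7*(-280) = 1960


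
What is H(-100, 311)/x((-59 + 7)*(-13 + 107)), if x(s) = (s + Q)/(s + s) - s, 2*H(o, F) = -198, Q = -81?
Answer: -322608/15930019 ≈ -0.020252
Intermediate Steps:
H(o, F) = -99 (H(o, F) = (½)*(-198) = -99)
x(s) = -s + (-81 + s)/(2*s) (x(s) = (s - 81)/(s + s) - s = (-81 + s)/((2*s)) - s = (-81 + s)*(1/(2*s)) - s = (-81 + s)/(2*s) - s = -s + (-81 + s)/(2*s))
H(-100, 311)/x((-59 + 7)*(-13 + 107)) = -99/(½ - (-59 + 7)*(-13 + 107) - 81*1/((-59 + 7)*(-13 + 107))/2) = -99/(½ - (-52)*94 - 81/(2*((-52*94)))) = -99/(½ - 1*(-4888) - 81/2/(-4888)) = -99/(½ + 4888 - 81/2*(-1/4888)) = -99/(½ + 4888 + 81/9776) = -99/47790057/9776 = -99*9776/47790057 = -322608/15930019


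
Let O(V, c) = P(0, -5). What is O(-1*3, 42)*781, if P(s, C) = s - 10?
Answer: -7810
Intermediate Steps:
P(s, C) = -10 + s
O(V, c) = -10 (O(V, c) = -10 + 0 = -10)
O(-1*3, 42)*781 = -10*781 = -7810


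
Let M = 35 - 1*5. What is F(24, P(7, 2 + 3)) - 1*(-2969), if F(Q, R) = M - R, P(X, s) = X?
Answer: 2992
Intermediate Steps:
M = 30 (M = 35 - 5 = 30)
F(Q, R) = 30 - R
F(24, P(7, 2 + 3)) - 1*(-2969) = (30 - 1*7) - 1*(-2969) = (30 - 7) + 2969 = 23 + 2969 = 2992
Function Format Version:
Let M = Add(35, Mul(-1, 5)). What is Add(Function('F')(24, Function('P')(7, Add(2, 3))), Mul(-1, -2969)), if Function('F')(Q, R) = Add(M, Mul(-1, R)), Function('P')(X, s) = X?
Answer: 2992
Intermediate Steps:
M = 30 (M = Add(35, -5) = 30)
Function('F')(Q, R) = Add(30, Mul(-1, R))
Add(Function('F')(24, Function('P')(7, Add(2, 3))), Mul(-1, -2969)) = Add(Add(30, Mul(-1, 7)), Mul(-1, -2969)) = Add(Add(30, -7), 2969) = Add(23, 2969) = 2992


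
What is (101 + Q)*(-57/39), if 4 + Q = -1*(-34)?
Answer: -2489/13 ≈ -191.46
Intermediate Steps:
Q = 30 (Q = -4 - 1*(-34) = -4 + 34 = 30)
(101 + Q)*(-57/39) = (101 + 30)*(-57/39) = 131*(-57*1/39) = 131*(-19/13) = -2489/13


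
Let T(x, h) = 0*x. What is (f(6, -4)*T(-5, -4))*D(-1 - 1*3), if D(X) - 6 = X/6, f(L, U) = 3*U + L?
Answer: 0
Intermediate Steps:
T(x, h) = 0
f(L, U) = L + 3*U
D(X) = 6 + X/6
(f(6, -4)*T(-5, -4))*D(-1 - 1*3) = ((6 + 3*(-4))*0)*(6 + (-1 - 1*3)/6) = ((6 - 12)*0)*(6 + (-1 - 3)/6) = (-6*0)*(6 + (1/6)*(-4)) = 0*(6 - 2/3) = 0*(16/3) = 0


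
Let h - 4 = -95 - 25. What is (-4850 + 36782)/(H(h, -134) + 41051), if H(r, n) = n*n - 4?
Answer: 31932/59003 ≈ 0.54119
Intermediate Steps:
h = -116 (h = 4 + (-95 - 25) = 4 - 120 = -116)
H(r, n) = -4 + n² (H(r, n) = n² - 4 = -4 + n²)
(-4850 + 36782)/(H(h, -134) + 41051) = (-4850 + 36782)/((-4 + (-134)²) + 41051) = 31932/((-4 + 17956) + 41051) = 31932/(17952 + 41051) = 31932/59003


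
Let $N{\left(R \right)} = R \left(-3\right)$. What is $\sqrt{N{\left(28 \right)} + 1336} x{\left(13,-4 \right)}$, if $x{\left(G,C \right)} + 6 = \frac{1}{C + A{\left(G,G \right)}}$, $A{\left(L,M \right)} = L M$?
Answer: $- \frac{1978 \sqrt{313}}{165} \approx -212.09$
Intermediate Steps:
$N{\left(R \right)} = - 3 R$
$x{\left(G,C \right)} = -6 + \frac{1}{C + G^{2}}$ ($x{\left(G,C \right)} = -6 + \frac{1}{C + G G} = -6 + \frac{1}{C + G^{2}}$)
$\sqrt{N{\left(28 \right)} + 1336} x{\left(13,-4 \right)} = \sqrt{\left(-3\right) 28 + 1336} \frac{1 - -24 - 6 \cdot 13^{2}}{-4 + 13^{2}} = \sqrt{-84 + 1336} \frac{1 + 24 - 1014}{-4 + 169} = \sqrt{1252} \frac{1 + 24 - 1014}{165} = 2 \sqrt{313} \cdot \frac{1}{165} \left(-989\right) = 2 \sqrt{313} \left(- \frac{989}{165}\right) = - \frac{1978 \sqrt{313}}{165}$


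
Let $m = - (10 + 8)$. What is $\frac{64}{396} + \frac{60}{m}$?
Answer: $- \frac{314}{99} \approx -3.1717$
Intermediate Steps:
$m = -18$ ($m = \left(-1\right) 18 = -18$)
$\frac{64}{396} + \frac{60}{m} = \frac{64}{396} + \frac{60}{-18} = 64 \cdot \frac{1}{396} + 60 \left(- \frac{1}{18}\right) = \frac{16}{99} - \frac{10}{3} = - \frac{314}{99}$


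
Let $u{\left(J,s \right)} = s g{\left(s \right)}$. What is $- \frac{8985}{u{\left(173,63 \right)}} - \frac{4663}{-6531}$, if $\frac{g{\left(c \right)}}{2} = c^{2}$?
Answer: $\frac{36083449}{51843078} \approx 0.69601$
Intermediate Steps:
$g{\left(c \right)} = 2 c^{2}$
$u{\left(J,s \right)} = 2 s^{3}$ ($u{\left(J,s \right)} = s 2 s^{2} = 2 s^{3}$)
$- \frac{8985}{u{\left(173,63 \right)}} - \frac{4663}{-6531} = - \frac{8985}{2 \cdot 63^{3}} - \frac{4663}{-6531} = - \frac{8985}{2 \cdot 250047} - - \frac{4663}{6531} = - \frac{8985}{500094} + \frac{4663}{6531} = \left(-8985\right) \frac{1}{500094} + \frac{4663}{6531} = - \frac{2995}{166698} + \frac{4663}{6531} = \frac{36083449}{51843078}$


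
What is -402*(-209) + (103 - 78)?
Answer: 84043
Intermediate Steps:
-402*(-209) + (103 - 78) = 84018 + 25 = 84043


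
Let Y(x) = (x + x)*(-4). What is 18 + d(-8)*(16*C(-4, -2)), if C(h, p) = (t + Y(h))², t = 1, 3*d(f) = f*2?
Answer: -92910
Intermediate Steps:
d(f) = 2*f/3 (d(f) = (f*2)/3 = (2*f)/3 = 2*f/3)
Y(x) = -8*x (Y(x) = (2*x)*(-4) = -8*x)
C(h, p) = (1 - 8*h)²
18 + d(-8)*(16*C(-4, -2)) = 18 + ((⅔)*(-8))*(16*(-1 + 8*(-4))²) = 18 - 256*(-1 - 32)²/3 = 18 - 256*(-33)²/3 = 18 - 256*1089/3 = 18 - 16/3*17424 = 18 - 92928 = -92910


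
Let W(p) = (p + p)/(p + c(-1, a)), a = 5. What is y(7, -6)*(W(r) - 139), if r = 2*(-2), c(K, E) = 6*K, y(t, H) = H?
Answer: 4146/5 ≈ 829.20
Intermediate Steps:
r = -4
W(p) = 2*p/(-6 + p) (W(p) = (p + p)/(p + 6*(-1)) = (2*p)/(p - 6) = (2*p)/(-6 + p) = 2*p/(-6 + p))
y(7, -6)*(W(r) - 139) = -6*(2*(-4)/(-6 - 4) - 139) = -6*(2*(-4)/(-10) - 139) = -6*(2*(-4)*(-1/10) - 139) = -6*(4/5 - 139) = -6*(-691/5) = 4146/5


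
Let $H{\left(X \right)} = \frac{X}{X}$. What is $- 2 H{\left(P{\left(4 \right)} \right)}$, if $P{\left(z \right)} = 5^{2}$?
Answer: $-2$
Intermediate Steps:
$P{\left(z \right)} = 25$
$H{\left(X \right)} = 1$
$- 2 H{\left(P{\left(4 \right)} \right)} = \left(-2\right) 1 = -2$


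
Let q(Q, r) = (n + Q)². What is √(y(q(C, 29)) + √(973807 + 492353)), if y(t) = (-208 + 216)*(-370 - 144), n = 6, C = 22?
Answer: 2*√(-1028 + √91635) ≈ 53.862*I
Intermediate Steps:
q(Q, r) = (6 + Q)²
y(t) = -4112 (y(t) = 8*(-514) = -4112)
√(y(q(C, 29)) + √(973807 + 492353)) = √(-4112 + √(973807 + 492353)) = √(-4112 + √1466160) = √(-4112 + 4*√91635)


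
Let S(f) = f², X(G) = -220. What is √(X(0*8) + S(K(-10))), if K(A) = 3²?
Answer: I*√139 ≈ 11.79*I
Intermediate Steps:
K(A) = 9
√(X(0*8) + S(K(-10))) = √(-220 + 9²) = √(-220 + 81) = √(-139) = I*√139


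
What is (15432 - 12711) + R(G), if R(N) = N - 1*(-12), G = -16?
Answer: 2717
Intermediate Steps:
R(N) = 12 + N (R(N) = N + 12 = 12 + N)
(15432 - 12711) + R(G) = (15432 - 12711) + (12 - 16) = 2721 - 4 = 2717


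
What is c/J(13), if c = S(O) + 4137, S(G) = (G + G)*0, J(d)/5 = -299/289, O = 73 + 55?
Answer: -1195593/1495 ≈ -799.73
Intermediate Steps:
O = 128
J(d) = -1495/289 (J(d) = 5*(-299/289) = -1495/289)
S(G) = 0 (S(G) = (2*G)*0 = 0)
c = 4137 (c = 0 + 4137 = 4137)
c/J(13) = 4137/(-1495/289) = 4137*(-289/1495) = -1195593/1495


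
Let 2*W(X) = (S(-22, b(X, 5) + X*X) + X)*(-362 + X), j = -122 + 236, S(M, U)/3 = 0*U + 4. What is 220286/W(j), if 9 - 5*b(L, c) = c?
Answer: -3553/252 ≈ -14.099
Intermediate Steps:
b(L, c) = 9/5 - c/5
S(M, U) = 12 (S(M, U) = 3*(0*U + 4) = 3*(0 + 4) = 3*4 = 12)
j = 114
W(X) = (-362 + X)*(12 + X)/2 (W(X) = ((12 + X)*(-362 + X))/2 = ((-362 + X)*(12 + X))/2 = (-362 + X)*(12 + X)/2)
220286/W(j) = 220286/(-2172 + (½)*114² - 175*114) = 220286/(-2172 + (½)*12996 - 19950) = 220286/(-2172 + 6498 - 19950) = 220286/(-15624) = 220286*(-1/15624) = -3553/252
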